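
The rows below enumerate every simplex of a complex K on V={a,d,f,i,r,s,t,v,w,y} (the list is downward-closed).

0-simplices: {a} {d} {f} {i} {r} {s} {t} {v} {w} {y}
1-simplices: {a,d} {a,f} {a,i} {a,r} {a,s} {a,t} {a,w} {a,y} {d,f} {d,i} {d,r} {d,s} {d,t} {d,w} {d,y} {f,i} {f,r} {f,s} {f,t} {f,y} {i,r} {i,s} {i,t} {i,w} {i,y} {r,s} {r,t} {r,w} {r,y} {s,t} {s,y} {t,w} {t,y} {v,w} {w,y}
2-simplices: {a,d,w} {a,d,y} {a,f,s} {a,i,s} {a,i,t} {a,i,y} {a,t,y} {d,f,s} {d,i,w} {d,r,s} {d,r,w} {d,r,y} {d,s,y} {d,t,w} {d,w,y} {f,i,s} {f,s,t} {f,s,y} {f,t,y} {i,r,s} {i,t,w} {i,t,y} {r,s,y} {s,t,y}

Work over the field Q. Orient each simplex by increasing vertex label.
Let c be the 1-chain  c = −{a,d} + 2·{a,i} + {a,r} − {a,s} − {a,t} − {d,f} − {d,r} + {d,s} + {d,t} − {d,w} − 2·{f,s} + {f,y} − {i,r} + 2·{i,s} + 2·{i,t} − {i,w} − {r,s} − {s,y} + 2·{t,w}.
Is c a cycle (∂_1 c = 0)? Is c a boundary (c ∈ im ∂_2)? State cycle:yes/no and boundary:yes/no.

n_0=10 n_1=35 n_2=24  [Q]
∂1: piv[ad,af,ai,ar,as,at,aw,ay,vw] rk=9  ker:df,di,dr,ds,dt,dw,dy,fi,fr,fs,ft,fy,ir,is,it,iw,iy,rs,rt,rw,ry,st,sy,tw,ty,wy
∂2: piv[adw,ady,afs,ais,ait,aiy,aty,dfs,diw,drs,drw,dry,dsy,dtw,dwy,fis,fst,fsy,fty,irs,itw] rk=21  ker:ity,rsy,sty
∂1c = 0
c vs im∂2: residual ≠ 0 ⇒ not boundary

cycle:yes boundary:no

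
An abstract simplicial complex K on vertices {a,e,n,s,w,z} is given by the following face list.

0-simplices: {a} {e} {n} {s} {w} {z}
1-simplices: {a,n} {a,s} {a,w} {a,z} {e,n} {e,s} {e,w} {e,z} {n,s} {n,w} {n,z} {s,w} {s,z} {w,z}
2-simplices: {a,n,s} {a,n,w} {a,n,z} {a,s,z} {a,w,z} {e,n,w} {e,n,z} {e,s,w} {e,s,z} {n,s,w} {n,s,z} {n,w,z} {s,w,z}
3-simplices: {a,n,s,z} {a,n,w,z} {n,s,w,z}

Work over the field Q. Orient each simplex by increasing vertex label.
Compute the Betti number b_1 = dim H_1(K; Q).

n_0=6 n_1=14 n_2=13 n_3=3  [Q]
∂1: piv[an,as,aw,az,en] rk=5  ker:es,ew,ez,ns,nw,nz,sw,sz,wz
∂2: piv[ans,anw,anz,asz,awz,enw,enz,esw,esz] rk=9  ker:nsw,nsz,nwz,swz
∂3: piv[ansz,anwz,nswz] rk=3
b_1=(14−5)−9=0

b_1=0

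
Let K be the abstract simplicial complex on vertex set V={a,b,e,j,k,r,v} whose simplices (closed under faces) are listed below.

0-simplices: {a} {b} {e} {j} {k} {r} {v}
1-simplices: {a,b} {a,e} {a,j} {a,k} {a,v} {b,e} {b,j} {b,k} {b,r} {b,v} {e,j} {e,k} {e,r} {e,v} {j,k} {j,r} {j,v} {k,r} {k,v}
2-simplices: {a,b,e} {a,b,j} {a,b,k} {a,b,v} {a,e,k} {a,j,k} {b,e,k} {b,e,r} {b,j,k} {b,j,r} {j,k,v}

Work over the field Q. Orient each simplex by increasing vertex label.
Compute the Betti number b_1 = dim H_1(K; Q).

b_1=4

n_0=7 n_1=19 n_2=11  [Q]
∂1: piv[ab,ae,aj,ak,av,br] rk=6  ker:be,bj,bk,bv,ej,ek,er,ev,jk,jr,jv,kr,kv
∂2: piv[abe,abj,abk,abv,aek,ajk,ber,bjr,jkv] rk=9  ker:bek,bjk
b_1=(19−6)−9=4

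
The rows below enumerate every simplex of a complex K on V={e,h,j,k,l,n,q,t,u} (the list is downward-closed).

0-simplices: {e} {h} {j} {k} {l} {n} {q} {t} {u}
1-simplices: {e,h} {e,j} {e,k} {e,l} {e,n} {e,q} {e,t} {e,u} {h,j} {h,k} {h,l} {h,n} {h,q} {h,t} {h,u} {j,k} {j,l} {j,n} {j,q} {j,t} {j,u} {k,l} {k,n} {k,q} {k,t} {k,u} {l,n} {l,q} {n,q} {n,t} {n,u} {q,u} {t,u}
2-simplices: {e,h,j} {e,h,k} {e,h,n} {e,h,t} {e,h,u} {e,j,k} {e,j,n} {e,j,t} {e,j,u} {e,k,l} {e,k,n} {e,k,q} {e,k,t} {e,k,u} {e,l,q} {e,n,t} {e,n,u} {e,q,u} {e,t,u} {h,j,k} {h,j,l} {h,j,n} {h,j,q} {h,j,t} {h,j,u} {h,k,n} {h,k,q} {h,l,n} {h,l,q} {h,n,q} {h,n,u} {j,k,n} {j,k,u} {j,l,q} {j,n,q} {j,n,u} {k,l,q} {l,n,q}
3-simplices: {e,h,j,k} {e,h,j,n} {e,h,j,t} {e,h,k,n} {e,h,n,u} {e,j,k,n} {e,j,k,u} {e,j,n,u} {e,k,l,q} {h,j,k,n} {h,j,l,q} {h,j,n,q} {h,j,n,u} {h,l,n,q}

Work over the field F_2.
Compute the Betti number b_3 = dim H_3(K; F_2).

n_0=9 n_1=33 n_2=38 n_3=14  [Z2]
∂1: piv[eh,ej,ek,el,en,eq,et,eu] rk=8  ker:hj,hk,hl,hn,hq,ht,hu,jk,jl,jn,jq,jt,ju,kl,kn,kq,kt,ku,ln,lq,nq,nt,nu,qu,tu
∂2: piv[ehj,ehk,ehn,eht,ehu,ejk,ejn,ejt,eju,ekl,ekn,ekq,ekt,eku,elq,ent,enu,equ,etu,hjl,hjq,hkq,hln,hlq,hnq] rk=25  ker:hjk,hjn,hjt,hju,hkn,hnu,jkn,jku,jlq,jnq,jnu,klq,lnq
∂3: piv[ehjk,ehjn,ehjt,ehkn,ehnu,ejkn,ejku,ejnu,eklq,hjlq,hjnq,hjnu,hlnq] rk=13  ker:hjkn
b_3=(14−13)−0=1

b_3=1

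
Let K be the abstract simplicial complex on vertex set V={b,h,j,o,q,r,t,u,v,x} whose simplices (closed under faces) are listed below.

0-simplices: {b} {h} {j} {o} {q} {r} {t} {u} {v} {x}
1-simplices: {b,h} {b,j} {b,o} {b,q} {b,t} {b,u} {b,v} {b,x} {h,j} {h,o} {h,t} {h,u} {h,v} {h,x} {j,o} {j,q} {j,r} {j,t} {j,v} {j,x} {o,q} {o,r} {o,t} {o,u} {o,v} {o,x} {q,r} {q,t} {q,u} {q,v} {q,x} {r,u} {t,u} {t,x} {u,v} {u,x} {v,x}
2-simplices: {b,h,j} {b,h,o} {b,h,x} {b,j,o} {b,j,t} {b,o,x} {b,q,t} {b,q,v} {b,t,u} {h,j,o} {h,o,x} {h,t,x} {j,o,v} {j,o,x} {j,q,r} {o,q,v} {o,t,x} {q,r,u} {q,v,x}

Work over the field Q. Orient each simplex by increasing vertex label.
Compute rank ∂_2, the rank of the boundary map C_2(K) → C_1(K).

n_0=10 n_1=37 n_2=19  [Q]
∂1: piv[bh,bj,bo,bq,bt,bu,bv,bx,jr] rk=9  ker:hj,ho,ht,hu,hv,hx,jo,jq,jt,jv,jx,oq,or,ot,ou,ov,ox,qr,qt,qu,qv,qx,ru,tu,tx,uv,ux,vx
∂2: piv[bhj,bho,bhx,bjo,bjt,box,bqt,bqv,btu,htx,jov,jox,jqr,oqv,otx,qru,qvx] rk=17  ker:hjo,hox
rk∂_2=17

rank∂_2=17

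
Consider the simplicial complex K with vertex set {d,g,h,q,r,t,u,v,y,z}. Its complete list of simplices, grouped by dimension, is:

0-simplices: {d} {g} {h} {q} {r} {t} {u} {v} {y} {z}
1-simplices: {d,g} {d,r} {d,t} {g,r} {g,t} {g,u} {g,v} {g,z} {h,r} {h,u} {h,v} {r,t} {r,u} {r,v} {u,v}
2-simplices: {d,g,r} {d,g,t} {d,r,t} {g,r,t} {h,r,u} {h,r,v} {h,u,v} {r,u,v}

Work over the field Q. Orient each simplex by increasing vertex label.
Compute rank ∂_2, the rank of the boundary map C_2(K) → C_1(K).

rank∂_2=6

n_0=10 n_1=15 n_2=8  [Q]
∂1: piv[dg,dr,dt,gu,gv,gz,hr] rk=7  ker:gr,gt,hu,hv,rt,ru,rv,uv
∂2: piv[dgr,dgt,drt,hru,hrv,huv] rk=6  ker:grt,ruv
rk∂_2=6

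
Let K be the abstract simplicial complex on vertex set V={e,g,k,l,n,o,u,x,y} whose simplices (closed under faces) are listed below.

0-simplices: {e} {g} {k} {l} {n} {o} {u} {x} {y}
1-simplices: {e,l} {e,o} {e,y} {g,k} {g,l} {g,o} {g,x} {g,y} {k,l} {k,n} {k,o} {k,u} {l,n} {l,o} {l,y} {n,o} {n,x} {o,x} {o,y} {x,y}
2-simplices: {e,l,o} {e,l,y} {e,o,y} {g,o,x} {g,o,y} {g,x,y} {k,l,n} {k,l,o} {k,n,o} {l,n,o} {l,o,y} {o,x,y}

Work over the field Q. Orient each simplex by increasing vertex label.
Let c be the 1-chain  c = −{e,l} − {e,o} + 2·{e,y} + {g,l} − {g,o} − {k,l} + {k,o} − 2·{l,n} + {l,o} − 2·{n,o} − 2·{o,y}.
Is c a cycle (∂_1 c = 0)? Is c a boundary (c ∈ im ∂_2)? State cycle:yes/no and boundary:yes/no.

cycle:yes boundary:no

n_0=9 n_1=20 n_2=12  [Q]
∂1: piv[el,eo,ey,gk,gl,gx,kn,ku] rk=8  ker:go,gy,kl,ko,ln,lo,ly,no,nx,ox,oy,xy
∂2: piv[elo,ely,eoy,gox,goy,gxy,kln,klo,kno] rk=9  ker:lno,loy,oxy
∂1c = 0
c vs im∂2: residual ≠ 0 ⇒ not boundary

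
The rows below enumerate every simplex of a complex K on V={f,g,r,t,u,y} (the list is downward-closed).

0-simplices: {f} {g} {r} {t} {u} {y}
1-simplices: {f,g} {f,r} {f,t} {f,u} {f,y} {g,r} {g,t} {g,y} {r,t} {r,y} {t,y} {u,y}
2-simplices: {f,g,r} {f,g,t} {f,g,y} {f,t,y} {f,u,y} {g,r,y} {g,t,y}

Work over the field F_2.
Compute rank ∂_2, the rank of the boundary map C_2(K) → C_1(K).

rank∂_2=6

n_0=6 n_1=12 n_2=7  [Z2]
∂1: piv[fg,fr,ft,fu,fy] rk=5  ker:gr,gt,gy,rt,ry,ty,uy
∂2: piv[fgr,fgt,fgy,fty,fuy,gry] rk=6  ker:gty
rk∂_2=6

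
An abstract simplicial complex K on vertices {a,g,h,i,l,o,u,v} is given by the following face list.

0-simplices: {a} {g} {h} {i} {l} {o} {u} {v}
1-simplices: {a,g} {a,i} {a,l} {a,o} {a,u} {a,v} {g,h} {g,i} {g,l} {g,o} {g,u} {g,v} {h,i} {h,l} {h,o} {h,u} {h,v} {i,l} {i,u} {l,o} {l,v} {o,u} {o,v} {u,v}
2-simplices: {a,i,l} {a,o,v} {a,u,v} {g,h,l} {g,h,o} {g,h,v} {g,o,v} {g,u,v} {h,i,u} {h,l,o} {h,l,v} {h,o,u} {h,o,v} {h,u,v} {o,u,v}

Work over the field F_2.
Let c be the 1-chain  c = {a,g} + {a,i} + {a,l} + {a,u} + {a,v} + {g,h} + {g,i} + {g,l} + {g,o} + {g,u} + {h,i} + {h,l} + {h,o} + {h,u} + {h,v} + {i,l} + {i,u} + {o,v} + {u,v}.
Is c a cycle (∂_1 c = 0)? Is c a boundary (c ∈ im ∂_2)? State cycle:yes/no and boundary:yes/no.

n_0=8 n_1=24 n_2=15  [Z2]
∂1: piv[ag,ai,al,ao,au,av,gh] rk=7  ker:gi,gl,go,gu,gv,hi,hl,ho,hu,hv,il,iu,lo,lv,ou,ov,uv
∂2: piv[ail,aov,auv,ghl,gho,ghv,gov,guv,hiu,hlo,hlv,hou,huv] rk=13  ker:hov,ouv
∂1c = {a} + {i} + {o} + {u}

cycle:no boundary:no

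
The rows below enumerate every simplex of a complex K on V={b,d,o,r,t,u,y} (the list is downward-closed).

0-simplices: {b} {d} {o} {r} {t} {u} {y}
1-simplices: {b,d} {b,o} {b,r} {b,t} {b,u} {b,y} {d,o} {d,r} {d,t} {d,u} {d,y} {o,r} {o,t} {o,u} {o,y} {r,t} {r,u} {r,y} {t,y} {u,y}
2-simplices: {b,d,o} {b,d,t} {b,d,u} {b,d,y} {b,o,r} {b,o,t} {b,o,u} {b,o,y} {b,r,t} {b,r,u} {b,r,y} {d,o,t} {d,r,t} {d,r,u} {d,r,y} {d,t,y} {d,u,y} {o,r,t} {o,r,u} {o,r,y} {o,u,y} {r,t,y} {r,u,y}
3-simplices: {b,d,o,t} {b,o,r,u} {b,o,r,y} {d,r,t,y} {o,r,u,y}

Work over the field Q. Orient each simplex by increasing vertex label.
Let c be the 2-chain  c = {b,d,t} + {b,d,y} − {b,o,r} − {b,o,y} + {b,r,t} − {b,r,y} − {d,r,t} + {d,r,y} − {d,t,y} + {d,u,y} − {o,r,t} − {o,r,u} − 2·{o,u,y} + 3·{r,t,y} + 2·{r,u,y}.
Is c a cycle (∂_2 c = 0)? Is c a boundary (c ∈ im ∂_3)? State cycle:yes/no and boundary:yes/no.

cycle:no boundary:no

n_0=7 n_1=20 n_2=23 n_3=5  [Q]
∂1: piv[bd,bo,br,bt,bu,by] rk=6  ker:do,dr,dt,du,dy,or,ot,ou,oy,rt,ru,ry,ty,uy
∂2: piv[bdo,bdt,bdu,bdy,bor,bot,bou,boy,brt,bru,bry,drt,dty,duy] rk=14  ker:dot,dru,dry,ort,oru,ory,ouy,rty,ruy
∂3: piv[bdot,boru,bory,drty,oruy] rk=5
∂2c = 2·{b,d} − 2·{b,o} + {b,r} − 2·{b,t} + {b,y} + {d,t} + {d,u} − 3·{o,r} + {o,t} − {o,u} + {o,y} + 2·{r,t} + {r,u} − 5·{r,y} + 2·{t,y} + {u,y}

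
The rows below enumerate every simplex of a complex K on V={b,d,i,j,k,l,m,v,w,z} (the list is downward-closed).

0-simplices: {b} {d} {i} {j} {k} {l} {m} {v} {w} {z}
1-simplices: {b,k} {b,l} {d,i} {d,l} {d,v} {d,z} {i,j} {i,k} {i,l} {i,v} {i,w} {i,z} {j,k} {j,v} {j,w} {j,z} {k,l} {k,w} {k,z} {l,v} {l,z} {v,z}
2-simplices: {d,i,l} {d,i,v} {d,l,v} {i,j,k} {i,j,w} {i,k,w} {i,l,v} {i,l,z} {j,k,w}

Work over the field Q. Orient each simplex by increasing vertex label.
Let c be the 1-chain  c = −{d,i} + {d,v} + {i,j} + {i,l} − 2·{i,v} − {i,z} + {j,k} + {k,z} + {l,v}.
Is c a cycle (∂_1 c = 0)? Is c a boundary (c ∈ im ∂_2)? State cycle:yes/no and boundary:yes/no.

cycle:yes boundary:no

n_0=10 n_1=22 n_2=9  [Q]
∂1: piv[bk,bl,di,dl,dv,dz,ij,iw] rk=8  ker:ik,il,iv,iz,jk,jv,jw,jz,kl,kw,kz,lv,lz,vz
∂2: piv[dil,div,dlv,ijk,ijw,ikw,ilz] rk=7  ker:ilv,jkw
∂1c = 0
c vs im∂2: residual ≠ 0 ⇒ not boundary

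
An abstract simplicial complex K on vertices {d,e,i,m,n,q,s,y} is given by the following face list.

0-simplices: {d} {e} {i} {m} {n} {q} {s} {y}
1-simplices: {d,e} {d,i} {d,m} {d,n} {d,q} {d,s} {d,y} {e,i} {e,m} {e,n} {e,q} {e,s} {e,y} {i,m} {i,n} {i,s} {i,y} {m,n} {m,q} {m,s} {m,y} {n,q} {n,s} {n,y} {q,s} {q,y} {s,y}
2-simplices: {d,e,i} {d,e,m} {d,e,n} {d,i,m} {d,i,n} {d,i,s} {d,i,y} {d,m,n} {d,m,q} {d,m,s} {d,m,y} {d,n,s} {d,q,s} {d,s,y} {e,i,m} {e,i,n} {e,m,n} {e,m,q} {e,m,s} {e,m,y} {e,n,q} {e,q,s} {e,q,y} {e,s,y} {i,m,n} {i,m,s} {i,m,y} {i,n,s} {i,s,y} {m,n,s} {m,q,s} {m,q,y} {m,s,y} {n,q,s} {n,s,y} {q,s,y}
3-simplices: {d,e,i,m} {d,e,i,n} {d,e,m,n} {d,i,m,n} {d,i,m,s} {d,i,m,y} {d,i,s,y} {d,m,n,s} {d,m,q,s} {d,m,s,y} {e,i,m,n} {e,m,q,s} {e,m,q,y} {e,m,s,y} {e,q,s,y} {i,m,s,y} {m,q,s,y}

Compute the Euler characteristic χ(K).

χ(K)=0

n_0=8 n_1=27 n_2=36 n_3=17
χ=+8−27+36−17=0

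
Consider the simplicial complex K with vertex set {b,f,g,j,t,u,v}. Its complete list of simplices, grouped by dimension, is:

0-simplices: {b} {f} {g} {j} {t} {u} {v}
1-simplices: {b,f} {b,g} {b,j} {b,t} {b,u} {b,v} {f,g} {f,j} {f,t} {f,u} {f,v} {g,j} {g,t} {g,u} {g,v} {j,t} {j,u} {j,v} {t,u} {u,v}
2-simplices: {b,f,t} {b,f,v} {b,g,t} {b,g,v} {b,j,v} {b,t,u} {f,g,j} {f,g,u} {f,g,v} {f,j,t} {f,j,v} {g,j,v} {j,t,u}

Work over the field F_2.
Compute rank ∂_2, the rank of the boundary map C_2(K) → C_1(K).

rank∂_2=12

n_0=7 n_1=20 n_2=13  [Z2]
∂1: piv[bf,bg,bj,bt,bu,bv] rk=6  ker:fg,fj,ft,fu,fv,gj,gt,gu,gv,jt,ju,jv,tu,uv
∂2: piv[bft,bfv,bgt,bgv,bjv,btu,fgj,fgu,fgv,fjt,fjv,jtu] rk=12  ker:gjv
rk∂_2=12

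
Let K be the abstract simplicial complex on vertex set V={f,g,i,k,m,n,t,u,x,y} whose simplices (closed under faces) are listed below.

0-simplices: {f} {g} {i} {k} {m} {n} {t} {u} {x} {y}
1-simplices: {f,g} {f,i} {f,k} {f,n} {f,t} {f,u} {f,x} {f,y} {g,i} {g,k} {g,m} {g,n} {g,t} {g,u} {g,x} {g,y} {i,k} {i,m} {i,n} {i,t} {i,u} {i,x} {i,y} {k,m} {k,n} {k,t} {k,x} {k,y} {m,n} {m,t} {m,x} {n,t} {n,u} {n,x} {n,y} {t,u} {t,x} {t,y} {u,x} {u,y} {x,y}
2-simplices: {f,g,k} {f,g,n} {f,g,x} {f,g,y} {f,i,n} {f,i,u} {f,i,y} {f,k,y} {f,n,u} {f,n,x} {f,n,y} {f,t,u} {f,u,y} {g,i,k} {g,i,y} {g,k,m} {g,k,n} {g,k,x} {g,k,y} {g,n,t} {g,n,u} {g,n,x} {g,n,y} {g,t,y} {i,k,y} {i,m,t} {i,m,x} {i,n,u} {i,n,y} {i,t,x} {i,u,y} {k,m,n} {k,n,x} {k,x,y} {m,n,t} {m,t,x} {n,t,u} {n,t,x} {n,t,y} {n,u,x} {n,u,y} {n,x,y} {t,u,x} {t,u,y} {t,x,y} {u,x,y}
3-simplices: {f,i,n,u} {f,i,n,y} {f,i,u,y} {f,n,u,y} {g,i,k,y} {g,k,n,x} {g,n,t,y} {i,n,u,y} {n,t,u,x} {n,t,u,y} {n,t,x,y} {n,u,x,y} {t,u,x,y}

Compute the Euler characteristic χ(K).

n_0=10 n_1=41 n_2=46 n_3=13
χ=+10−41+46−13=2

χ(K)=2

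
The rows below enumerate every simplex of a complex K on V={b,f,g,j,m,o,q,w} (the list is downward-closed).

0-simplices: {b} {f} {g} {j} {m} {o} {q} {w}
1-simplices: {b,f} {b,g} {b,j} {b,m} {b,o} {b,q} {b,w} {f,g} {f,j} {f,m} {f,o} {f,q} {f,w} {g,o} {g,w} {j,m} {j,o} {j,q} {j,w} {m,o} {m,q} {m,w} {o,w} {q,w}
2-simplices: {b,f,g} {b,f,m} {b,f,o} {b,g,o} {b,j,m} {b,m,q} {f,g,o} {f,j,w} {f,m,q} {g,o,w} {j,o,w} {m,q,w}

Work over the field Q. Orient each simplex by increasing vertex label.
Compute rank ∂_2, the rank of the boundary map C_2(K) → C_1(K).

n_0=8 n_1=24 n_2=12  [Q]
∂1: piv[bf,bg,bj,bm,bo,bq,bw] rk=7  ker:fg,fj,fm,fo,fq,fw,go,gw,jm,jo,jq,jw,mo,mq,mw,ow,qw
∂2: piv[bfg,bfm,bfo,bgo,bjm,bmq,fjw,fmq,gow,jow,mqw] rk=11  ker:fgo
rk∂_2=11

rank∂_2=11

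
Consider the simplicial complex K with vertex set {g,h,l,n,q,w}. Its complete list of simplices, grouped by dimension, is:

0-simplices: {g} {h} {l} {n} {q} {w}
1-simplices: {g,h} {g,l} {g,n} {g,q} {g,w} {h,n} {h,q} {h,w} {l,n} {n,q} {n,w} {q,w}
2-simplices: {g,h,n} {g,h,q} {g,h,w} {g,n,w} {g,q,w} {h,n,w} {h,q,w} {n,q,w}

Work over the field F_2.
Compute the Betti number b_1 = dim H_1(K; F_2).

n_0=6 n_1=12 n_2=8  [Z2]
∂1: piv[gh,gl,gn,gq,gw] rk=5  ker:hn,hq,hw,ln,nq,nw,qw
∂2: piv[ghn,ghq,ghw,gnw,gqw,nqw] rk=6  ker:hnw,hqw
b_1=(12−5)−6=1

b_1=1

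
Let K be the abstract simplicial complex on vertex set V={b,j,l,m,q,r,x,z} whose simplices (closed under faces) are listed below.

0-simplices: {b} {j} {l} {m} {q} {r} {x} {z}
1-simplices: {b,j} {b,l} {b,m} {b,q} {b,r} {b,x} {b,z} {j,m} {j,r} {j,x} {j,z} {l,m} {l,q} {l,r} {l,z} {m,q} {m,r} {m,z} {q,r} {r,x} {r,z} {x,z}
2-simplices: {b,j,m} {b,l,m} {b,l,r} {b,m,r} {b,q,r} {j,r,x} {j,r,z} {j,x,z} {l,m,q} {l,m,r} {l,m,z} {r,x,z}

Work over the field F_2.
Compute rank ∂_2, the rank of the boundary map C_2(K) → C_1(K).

n_0=8 n_1=22 n_2=12  [Z2]
∂1: piv[bj,bl,bm,bq,br,bx,bz] rk=7  ker:jm,jr,jx,jz,lm,lq,lr,lz,mq,mr,mz,qr,rx,rz,xz
∂2: piv[bjm,blm,blr,bmr,bqr,jrx,jrz,jxz,lmq,lmz] rk=10  ker:lmr,rxz
rk∂_2=10

rank∂_2=10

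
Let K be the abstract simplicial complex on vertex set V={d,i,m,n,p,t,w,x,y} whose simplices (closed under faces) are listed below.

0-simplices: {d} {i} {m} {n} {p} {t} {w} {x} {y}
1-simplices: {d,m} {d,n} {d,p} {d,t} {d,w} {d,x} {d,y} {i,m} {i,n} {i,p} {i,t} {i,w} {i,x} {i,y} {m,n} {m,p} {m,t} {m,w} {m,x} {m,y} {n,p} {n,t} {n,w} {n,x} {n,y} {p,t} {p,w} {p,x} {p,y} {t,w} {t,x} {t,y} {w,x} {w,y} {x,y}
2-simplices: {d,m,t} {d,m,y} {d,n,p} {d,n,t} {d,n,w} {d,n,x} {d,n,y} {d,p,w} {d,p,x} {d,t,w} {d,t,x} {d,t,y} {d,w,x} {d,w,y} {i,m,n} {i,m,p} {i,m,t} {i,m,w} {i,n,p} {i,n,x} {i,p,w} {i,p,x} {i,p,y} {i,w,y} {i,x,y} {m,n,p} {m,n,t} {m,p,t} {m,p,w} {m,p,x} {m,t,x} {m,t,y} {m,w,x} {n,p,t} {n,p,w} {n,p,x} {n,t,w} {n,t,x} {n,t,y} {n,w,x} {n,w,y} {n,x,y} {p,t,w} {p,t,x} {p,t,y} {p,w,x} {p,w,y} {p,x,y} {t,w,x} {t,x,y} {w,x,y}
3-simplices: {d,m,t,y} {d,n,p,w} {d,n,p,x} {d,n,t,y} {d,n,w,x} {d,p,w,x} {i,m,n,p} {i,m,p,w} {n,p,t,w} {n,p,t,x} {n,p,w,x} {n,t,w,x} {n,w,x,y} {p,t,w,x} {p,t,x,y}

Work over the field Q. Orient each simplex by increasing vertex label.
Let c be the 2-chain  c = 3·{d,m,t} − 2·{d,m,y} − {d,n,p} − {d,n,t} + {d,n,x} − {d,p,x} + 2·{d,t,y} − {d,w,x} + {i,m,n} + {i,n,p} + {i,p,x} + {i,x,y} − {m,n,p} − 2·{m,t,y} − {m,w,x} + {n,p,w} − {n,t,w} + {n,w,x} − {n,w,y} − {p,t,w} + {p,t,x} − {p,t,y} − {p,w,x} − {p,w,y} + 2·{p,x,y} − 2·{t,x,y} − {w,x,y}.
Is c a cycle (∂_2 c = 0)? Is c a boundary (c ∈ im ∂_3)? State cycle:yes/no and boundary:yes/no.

cycle:no boundary:no

n_0=9 n_1=35 n_2=51 n_3=15  [Q]
∂1: piv[dm,dn,dp,dt,dw,dx,dy,im] rk=8  ker:in,ip,it,iw,ix,iy,mn,mp,mt,mw,mx,my,np,nt,nw,nx,ny,pt,pw,px,py,tw,tx,ty,wx,wy,xy
∂2: piv[dmt,dmy,dnp,dnt,dnw,dnx,dny,dpw,dpx,dtw,dtx,dty,dwx,dwy,imn,imp,imt,imw,inp,inx,ipw,ipy,iwy,ixy,mnt,mpt,mpx] rk=27  ker:ipx,mnp,mpw,mtx,mty,mwx,npt,npw,npx,ntw,ntx,nty,nwx,nwy,nxy,ptw,ptx,pty,pwx,pwy,pxy,twx,txy,wxy
∂3: piv[dmty,dnpw,dnpx,dnty,dnwx,dpwx,imnp,impw,nptw,nptx,ntwx,nwxy,ptxy] rk=13  ker:npwx,ptwx
∂2c = {d,m} − {d,n} − {d,w} + {d,x} + {i,m} − {i,y} + {m,p} + {m,t} − {m,w} + {m,x} − 2·{n,t} + {n,y} − {p,t} + 2·{p,x} − 2·{t,w} − {t,x} + {t,y} − 3·{w,x} − {w,y}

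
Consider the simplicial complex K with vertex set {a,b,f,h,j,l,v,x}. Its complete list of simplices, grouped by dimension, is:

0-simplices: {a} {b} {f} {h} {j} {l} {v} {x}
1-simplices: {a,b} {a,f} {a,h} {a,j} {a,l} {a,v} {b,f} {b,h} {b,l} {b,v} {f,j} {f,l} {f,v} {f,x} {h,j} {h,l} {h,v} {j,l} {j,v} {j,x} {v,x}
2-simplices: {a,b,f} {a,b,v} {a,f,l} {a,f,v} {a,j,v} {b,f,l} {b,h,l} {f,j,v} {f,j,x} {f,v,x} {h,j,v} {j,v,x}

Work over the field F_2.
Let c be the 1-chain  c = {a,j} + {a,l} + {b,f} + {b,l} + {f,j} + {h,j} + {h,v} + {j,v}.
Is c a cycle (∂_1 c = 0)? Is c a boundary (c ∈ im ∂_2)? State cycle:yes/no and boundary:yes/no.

cycle:yes boundary:yes

n_0=8 n_1=21 n_2=12  [Z2]
∂1: piv[ab,af,ah,aj,al,av,fx] rk=7  ker:bf,bh,bl,bv,fj,fl,fv,hj,hl,hv,jl,jv,jx,vx
∂2: piv[abf,abv,afl,afv,ajv,bfl,bhl,fjv,fjx,fvx,hjv] rk=11  ker:jvx
∂1c = 0
c vs im∂2: reduces to 0 ⇒ boundary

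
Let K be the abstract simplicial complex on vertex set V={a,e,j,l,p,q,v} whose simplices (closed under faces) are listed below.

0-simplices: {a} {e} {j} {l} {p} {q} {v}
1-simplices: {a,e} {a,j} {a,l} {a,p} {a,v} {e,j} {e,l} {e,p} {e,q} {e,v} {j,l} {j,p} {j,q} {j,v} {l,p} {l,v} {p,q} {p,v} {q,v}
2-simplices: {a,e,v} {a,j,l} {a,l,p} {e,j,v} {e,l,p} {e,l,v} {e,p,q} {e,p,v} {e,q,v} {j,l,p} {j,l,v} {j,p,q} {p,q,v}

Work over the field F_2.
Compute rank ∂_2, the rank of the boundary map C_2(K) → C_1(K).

rank∂_2=12

n_0=7 n_1=19 n_2=13  [Z2]
∂1: piv[ae,aj,al,ap,av,eq] rk=6  ker:ej,el,ep,ev,jl,jp,jq,jv,lp,lv,pq,pv,qv
∂2: piv[aev,ajl,alp,ejv,elp,elv,epq,epv,eqv,jlp,jlv,jpq] rk=12  ker:pqv
rk∂_2=12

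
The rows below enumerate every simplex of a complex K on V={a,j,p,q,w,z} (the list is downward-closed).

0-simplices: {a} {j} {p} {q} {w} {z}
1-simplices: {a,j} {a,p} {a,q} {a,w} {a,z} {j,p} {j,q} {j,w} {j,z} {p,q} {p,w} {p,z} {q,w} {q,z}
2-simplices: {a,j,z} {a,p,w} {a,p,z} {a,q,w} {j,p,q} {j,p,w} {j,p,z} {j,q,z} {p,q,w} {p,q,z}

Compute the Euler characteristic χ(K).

n_0=6 n_1=14 n_2=10
χ=+6−14+10=2

χ(K)=2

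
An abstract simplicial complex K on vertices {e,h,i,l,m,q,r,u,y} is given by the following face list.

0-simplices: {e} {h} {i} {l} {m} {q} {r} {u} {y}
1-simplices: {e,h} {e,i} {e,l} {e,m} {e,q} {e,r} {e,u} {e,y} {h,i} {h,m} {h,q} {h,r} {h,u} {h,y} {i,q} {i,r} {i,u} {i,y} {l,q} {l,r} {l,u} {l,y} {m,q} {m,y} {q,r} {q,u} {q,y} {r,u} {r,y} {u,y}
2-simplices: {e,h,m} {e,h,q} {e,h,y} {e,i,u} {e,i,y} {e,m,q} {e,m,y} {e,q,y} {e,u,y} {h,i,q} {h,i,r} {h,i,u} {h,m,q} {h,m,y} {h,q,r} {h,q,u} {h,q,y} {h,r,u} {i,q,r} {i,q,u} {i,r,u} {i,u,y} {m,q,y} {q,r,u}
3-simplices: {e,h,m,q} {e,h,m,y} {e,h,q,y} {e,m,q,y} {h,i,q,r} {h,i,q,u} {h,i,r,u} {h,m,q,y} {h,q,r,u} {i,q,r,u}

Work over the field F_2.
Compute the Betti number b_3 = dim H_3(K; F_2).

n_0=9 n_1=30 n_2=24 n_3=10  [Z2]
∂1: piv[eh,ei,el,em,eq,er,eu,ey] rk=8  ker:hi,hm,hq,hr,hu,hy,iq,ir,iu,iy,lq,lr,lu,ly,mq,my,qr,qu,qy,ru,ry,uy
∂2: piv[ehm,ehq,ehy,eiu,eiy,emq,emy,eqy,euy,hiq,hir,hiu,hqr,hqu,hru] rk=15  ker:hmq,hmy,hqy,iqr,iqu,iru,iuy,mqy,qru
∂3: piv[ehmq,ehmy,ehqy,emqy,hiqr,hiqu,hiru,hqru] rk=8  ker:hmqy,iqru
b_3=(10−8)−0=2

b_3=2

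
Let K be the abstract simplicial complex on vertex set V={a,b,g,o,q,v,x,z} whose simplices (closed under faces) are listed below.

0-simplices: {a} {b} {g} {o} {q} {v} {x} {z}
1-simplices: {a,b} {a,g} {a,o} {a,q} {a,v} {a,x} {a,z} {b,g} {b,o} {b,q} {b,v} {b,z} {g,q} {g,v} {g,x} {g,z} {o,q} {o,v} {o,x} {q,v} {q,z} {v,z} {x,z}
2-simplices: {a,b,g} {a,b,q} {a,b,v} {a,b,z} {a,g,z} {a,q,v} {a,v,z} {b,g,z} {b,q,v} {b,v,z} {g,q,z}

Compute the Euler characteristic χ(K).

χ(K)=-4

n_0=8 n_1=23 n_2=11
χ=+8−23+11=-4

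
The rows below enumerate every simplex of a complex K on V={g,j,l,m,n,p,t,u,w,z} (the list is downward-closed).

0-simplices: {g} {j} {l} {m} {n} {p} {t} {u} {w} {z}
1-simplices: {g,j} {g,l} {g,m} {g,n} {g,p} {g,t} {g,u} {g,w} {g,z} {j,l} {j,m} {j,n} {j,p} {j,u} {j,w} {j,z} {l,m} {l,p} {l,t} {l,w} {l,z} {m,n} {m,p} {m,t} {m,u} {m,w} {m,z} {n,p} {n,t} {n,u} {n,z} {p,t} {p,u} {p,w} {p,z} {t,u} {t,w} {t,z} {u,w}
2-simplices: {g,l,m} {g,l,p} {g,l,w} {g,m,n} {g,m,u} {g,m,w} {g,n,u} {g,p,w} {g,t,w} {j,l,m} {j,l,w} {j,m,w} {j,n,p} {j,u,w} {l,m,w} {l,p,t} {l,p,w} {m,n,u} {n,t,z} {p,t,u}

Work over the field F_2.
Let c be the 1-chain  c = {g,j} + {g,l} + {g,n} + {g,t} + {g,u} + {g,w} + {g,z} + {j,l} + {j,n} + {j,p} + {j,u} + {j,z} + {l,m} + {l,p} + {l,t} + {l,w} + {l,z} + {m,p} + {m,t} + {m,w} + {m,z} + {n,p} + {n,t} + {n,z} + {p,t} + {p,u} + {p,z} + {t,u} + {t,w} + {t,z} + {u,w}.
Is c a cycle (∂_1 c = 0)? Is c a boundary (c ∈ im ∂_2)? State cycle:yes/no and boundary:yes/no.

cycle:no boundary:no

n_0=10 n_1=39 n_2=20  [Z2]
∂1: piv[gj,gl,gm,gn,gp,gt,gu,gw,gz] rk=9  ker:jl,jm,jn,jp,ju,jw,jz,lm,lp,lt,lw,lz,mn,mp,mt,mu,mw,mz,np,nt,nu,nz,pt,pu,pw,pz,tu,tw,tz,uw
∂2: piv[glm,glp,glw,gmn,gmu,gmw,gnu,gpw,gtw,jlm,jlw,jnp,juw,lpt,ntz,ptu] rk=16  ker:jmw,lmw,lpw,mnu
∂1c = {g} + {l} + {m} + {n} + {p} + {u} + {w} + {z}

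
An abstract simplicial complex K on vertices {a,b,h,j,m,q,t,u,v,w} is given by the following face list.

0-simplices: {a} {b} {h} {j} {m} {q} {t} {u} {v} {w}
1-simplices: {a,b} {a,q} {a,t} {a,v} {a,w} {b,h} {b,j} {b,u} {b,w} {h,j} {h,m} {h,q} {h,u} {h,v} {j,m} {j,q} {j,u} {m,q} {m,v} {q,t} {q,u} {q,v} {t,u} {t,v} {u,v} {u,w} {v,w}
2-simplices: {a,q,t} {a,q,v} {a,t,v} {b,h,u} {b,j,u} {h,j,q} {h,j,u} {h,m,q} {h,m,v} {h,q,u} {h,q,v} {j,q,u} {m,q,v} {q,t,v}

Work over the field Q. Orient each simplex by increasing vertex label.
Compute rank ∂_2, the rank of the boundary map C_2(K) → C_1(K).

n_0=10 n_1=27 n_2=14  [Q]
∂1: piv[ab,aq,at,av,aw,bh,bj,bu,hm] rk=9  ker:bw,hj,hq,hu,hv,jm,jq,ju,mq,mv,qt,qu,qv,tu,tv,uv,uw,vw
∂2: piv[aqt,aqv,atv,bhu,bju,hjq,hju,hmq,hmv,hqu,hqv] rk=11  ker:jqu,mqv,qtv
rk∂_2=11

rank∂_2=11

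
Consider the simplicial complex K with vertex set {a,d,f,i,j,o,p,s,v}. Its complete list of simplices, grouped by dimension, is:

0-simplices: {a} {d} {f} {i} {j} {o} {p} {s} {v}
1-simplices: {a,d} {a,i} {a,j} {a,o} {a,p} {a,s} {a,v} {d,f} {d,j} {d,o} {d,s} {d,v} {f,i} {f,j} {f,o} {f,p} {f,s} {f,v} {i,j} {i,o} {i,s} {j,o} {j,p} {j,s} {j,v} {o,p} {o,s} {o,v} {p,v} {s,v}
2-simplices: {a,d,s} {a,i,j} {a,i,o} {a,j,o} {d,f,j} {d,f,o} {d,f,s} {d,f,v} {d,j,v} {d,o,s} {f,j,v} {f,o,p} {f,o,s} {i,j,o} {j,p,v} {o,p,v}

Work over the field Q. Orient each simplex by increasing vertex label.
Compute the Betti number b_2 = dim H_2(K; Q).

b_2=3

n_0=9 n_1=30 n_2=16  [Q]
∂1: piv[ad,ai,aj,ao,ap,as,av,df] rk=8  ker:dj,do,ds,dv,fi,fj,fo,fp,fs,fv,ij,io,is,jo,jp,js,jv,op,os,ov,pv,sv
∂2: piv[ads,aij,aio,ajo,dfj,dfo,dfs,dfv,djv,dos,fop,jpv,opv] rk=13  ker:fjv,fos,ijo
b_2=(16−13)−0=3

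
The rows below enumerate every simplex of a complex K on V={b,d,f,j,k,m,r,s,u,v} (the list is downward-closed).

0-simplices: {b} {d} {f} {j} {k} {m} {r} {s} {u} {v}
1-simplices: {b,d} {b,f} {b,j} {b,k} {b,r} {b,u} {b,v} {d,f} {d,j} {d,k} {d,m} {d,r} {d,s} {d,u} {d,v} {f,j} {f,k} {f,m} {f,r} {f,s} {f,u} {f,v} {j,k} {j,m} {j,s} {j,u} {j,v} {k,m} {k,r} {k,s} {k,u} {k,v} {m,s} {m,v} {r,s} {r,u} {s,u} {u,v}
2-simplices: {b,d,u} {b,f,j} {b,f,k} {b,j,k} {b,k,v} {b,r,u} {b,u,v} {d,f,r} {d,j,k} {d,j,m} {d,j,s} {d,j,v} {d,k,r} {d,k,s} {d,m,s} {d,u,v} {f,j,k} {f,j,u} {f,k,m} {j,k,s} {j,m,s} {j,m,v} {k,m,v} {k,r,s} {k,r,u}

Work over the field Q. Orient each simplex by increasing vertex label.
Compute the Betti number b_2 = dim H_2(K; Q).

n_0=10 n_1=38 n_2=25  [Q]
∂1: piv[bd,bf,bj,bk,br,bu,bv,dm,ds] rk=9  ker:df,dj,dk,dr,du,dv,fj,fk,fm,fr,fs,fu,fv,jk,jm,js,ju,jv,km,kr,ks,ku,kv,ms,mv,rs,ru,su,uv
∂2: piv[bdu,bfj,bfk,bjk,bkv,bru,buv,dfr,djk,djm,djs,djv,dkr,dks,dms,duv,fju,fkm,jmv,kmv,krs,kru] rk=22  ker:fjk,jks,jms
b_2=(25−22)−0=3

b_2=3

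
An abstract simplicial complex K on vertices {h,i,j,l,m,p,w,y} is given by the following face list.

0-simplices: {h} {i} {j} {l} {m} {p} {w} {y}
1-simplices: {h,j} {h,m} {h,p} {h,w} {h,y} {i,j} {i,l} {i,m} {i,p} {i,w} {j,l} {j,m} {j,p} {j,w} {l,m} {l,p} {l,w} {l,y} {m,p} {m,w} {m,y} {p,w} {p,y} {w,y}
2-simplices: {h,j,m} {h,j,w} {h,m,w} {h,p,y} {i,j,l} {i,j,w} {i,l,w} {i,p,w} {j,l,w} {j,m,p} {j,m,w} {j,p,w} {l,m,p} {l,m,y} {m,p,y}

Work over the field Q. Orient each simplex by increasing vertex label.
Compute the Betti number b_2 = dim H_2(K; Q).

b_2=2

n_0=8 n_1=24 n_2=15  [Q]
∂1: piv[hj,hm,hp,hw,hy,ij,il] rk=7  ker:im,ip,iw,jl,jm,jp,jw,lm,lp,lw,ly,mp,mw,my,pw,py,wy
∂2: piv[hjm,hjw,hmw,hpy,ijl,ijw,ilw,ipw,jmp,jpw,lmp,lmy,mpy] rk=13  ker:jlw,jmw
b_2=(15−13)−0=2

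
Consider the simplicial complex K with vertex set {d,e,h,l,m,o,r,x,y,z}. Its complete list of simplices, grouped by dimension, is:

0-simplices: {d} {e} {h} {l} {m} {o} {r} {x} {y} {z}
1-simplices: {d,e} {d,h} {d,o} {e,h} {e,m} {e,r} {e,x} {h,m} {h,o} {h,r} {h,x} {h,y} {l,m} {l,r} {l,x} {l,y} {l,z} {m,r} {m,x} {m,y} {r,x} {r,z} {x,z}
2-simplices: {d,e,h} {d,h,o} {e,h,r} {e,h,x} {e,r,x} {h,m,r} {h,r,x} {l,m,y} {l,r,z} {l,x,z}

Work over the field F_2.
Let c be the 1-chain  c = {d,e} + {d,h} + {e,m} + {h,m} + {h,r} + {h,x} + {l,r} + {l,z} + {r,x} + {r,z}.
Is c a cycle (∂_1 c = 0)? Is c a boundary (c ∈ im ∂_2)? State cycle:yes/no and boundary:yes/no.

cycle:yes boundary:no

n_0=10 n_1=23 n_2=10  [Z2]
∂1: piv[de,dh,do,em,er,ex,hy,lm,lz] rk=9  ker:eh,hm,ho,hr,hx,lr,lx,ly,mr,mx,my,rx,rz,xz
∂2: piv[deh,dho,ehr,ehx,erx,hmr,lmy,lrz,lxz] rk=9  ker:hrx
∂1c = 0
c vs im∂2: residual ≠ 0 ⇒ not boundary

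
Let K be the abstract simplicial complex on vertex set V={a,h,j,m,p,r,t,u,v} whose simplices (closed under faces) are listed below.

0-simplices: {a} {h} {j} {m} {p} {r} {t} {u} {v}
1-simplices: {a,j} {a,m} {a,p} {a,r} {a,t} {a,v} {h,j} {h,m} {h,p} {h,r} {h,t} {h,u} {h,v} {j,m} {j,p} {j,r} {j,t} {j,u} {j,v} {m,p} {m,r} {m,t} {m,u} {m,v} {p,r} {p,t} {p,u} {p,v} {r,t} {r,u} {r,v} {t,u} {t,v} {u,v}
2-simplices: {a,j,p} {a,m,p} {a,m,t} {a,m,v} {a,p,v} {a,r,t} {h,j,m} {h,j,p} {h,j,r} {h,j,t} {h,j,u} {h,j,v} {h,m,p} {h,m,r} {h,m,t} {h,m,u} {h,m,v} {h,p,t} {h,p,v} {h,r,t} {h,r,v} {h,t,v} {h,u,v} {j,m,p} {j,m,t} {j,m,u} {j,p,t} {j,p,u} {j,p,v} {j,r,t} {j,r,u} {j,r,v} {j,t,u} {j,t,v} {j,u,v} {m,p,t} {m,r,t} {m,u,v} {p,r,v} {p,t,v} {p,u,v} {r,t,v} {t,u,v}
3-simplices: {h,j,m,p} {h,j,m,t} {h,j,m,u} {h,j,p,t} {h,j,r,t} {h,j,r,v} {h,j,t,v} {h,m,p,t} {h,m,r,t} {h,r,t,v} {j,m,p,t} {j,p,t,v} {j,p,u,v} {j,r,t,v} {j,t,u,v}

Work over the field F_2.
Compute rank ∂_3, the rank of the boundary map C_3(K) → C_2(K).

n_0=9 n_1=34 n_2=43 n_3=15  [Z2]
∂1: piv[aj,am,ap,ar,at,av,hj,hu] rk=8  ker:hm,hp,hr,ht,hv,jm,jp,jr,jt,ju,jv,mp,mr,mt,mu,mv,pr,pt,pu,pv,rt,ru,rv,tu,tv,uv
∂2: piv[ajp,amp,amt,amv,apv,art,hjm,hjp,hjr,hjt,hju,hjv,hmp,hmr,hmt,hmu,hmv,hpt,hrt,hrv,htv,huv,jpu,jru,jtu,prv] rk=26  ker:hpv,jmp,jmt,jmu,jpt,jpv,jrt,jrv,jtv,juv,mpt,mrt,muv,ptv,puv,rtv,tuv
∂3: piv[hjmp,hjmt,hjmu,hjpt,hjrt,hjrv,hjtv,hmpt,hmrt,hrtv,jptv,jpuv,jtuv] rk=13  ker:jmpt,jrtv
rk∂_3=13

rank∂_3=13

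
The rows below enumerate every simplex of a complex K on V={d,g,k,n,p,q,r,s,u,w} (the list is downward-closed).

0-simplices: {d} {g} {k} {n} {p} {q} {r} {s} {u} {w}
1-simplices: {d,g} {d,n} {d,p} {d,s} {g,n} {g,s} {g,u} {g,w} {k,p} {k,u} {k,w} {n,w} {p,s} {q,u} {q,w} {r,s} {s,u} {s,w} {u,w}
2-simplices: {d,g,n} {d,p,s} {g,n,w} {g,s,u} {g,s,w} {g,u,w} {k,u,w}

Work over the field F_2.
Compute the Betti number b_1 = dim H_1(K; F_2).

n_0=10 n_1=19 n_2=7  [Z2]
∂1: piv[dg,dn,dp,ds,gu,gw,kp,qu,rs] rk=9  ker:gn,gs,ku,kw,nw,ps,qw,su,sw,uw
∂2: piv[dgn,dps,gnw,gsu,gsw,guw,kuw] rk=7
b_1=(19−9)−7=3

b_1=3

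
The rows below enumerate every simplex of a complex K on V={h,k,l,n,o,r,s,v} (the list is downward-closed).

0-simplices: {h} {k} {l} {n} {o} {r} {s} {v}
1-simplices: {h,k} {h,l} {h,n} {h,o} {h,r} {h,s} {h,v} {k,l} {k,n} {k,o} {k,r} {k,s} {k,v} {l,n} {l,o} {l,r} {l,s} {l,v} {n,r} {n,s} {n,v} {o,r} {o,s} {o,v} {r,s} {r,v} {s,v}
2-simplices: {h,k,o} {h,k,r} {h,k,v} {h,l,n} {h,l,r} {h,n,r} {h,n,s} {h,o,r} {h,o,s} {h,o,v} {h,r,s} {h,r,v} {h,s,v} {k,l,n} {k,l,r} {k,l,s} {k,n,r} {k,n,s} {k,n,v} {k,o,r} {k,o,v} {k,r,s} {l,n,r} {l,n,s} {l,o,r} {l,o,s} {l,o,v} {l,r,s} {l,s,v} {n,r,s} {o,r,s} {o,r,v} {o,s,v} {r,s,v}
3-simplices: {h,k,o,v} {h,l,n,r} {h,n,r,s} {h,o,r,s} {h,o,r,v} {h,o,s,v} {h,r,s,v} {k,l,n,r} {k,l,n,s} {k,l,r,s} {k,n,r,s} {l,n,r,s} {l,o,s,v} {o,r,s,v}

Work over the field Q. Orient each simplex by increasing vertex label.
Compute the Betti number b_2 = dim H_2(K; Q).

n_0=8 n_1=27 n_2=34 n_3=14  [Q]
∂1: piv[hk,hl,hn,ho,hr,hs,hv] rk=7  ker:kl,kn,ko,kr,ks,kv,ln,lo,lr,ls,lv,nr,ns,nv,or,os,ov,rs,rv,sv
∂2: piv[hko,hkr,hkv,hln,hlr,hnr,hns,hor,hos,hov,hrs,hrv,hsv,kln,klr,kls,kns,knv,lor,lov] rk=20  ker:knr,kor,kov,krs,lnr,lns,los,lrs,lsv,nrs,ors,orv,osv,rsv
∂3: piv[hkov,hlnr,hnrs,hors,horv,hosv,hrsv,klnr,klns,klrs,knrs,losv] rk=12  ker:lnrs,orsv
b_2=(34−20)−12=2

b_2=2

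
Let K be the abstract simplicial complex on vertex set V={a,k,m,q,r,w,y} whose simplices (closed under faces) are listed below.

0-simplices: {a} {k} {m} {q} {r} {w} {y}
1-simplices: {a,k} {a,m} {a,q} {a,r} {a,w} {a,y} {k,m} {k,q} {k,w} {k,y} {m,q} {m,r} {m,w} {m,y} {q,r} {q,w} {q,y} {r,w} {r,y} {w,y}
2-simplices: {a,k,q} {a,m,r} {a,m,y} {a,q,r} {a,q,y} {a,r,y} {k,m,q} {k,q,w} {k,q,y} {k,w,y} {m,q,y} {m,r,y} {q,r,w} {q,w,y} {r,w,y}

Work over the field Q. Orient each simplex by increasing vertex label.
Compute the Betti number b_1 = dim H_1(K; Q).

n_0=7 n_1=20 n_2=15  [Q]
∂1: piv[ak,am,aq,ar,aw,ay] rk=6  ker:km,kq,kw,ky,mq,mr,mw,my,qr,qw,qy,rw,ry,wy
∂2: piv[akq,amr,amy,aqr,aqy,ary,kmq,kqw,kqy,kwy,mqy,qrw] rk=12  ker:mry,qwy,rwy
b_1=(20−6)−12=2

b_1=2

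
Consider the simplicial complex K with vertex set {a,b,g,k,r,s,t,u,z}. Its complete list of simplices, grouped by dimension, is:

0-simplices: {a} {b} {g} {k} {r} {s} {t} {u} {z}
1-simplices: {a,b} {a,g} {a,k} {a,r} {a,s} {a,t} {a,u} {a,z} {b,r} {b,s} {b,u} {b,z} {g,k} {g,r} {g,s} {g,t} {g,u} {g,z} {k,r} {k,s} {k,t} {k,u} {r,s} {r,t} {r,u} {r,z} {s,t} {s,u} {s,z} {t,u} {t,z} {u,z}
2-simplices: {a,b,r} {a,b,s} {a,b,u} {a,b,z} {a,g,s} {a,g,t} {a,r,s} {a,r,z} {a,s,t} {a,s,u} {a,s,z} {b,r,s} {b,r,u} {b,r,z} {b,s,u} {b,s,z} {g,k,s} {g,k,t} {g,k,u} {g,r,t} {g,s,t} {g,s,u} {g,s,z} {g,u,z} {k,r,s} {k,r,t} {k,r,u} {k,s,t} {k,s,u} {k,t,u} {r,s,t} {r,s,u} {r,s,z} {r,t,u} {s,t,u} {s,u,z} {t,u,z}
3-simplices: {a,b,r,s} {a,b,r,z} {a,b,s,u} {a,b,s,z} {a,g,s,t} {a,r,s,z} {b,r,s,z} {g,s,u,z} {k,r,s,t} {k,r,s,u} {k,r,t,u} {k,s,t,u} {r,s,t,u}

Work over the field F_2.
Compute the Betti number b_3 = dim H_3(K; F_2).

b_3=2

n_0=9 n_1=32 n_2=37 n_3=13  [Z2]
∂1: piv[ab,ag,ak,ar,as,at,au,az] rk=8  ker:br,bs,bu,bz,gk,gr,gs,gt,gu,gz,kr,ks,kt,ku,rs,rt,ru,rz,st,su,sz,tu,tz,uz
∂2: piv[abr,abs,abu,abz,ags,agt,ars,arz,ast,asu,asz,bru,gks,gkt,gku,grt,gsu,gsz,guz,krs,krt,ktu,tuz] rk=23  ker:brs,brz,bsu,bsz,gst,kru,kst,ksu,rst,rsu,rsz,rtu,stu,suz
∂3: piv[abrs,abrz,absu,absz,agst,arsz,gsuz,krst,krsu,krtu,kstu] rk=11  ker:brsz,rstu
b_3=(13−11)−0=2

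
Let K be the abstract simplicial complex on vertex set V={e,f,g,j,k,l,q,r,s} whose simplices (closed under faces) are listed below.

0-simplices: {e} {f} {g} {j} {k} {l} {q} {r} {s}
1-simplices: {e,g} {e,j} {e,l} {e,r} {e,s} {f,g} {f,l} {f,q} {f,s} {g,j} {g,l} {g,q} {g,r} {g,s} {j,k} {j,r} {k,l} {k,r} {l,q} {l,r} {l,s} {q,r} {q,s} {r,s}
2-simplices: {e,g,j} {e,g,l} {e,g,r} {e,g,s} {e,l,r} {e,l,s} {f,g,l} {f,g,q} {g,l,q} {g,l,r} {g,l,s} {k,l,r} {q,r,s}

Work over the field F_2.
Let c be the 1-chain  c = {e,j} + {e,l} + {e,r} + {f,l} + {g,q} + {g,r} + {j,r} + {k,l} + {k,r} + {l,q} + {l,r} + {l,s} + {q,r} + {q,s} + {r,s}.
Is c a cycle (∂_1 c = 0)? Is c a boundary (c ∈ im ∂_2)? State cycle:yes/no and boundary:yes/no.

n_0=9 n_1=24 n_2=13  [Z2]
∂1: piv[eg,ej,el,er,es,fg,fq,jk] rk=8  ker:fl,fs,gj,gl,gq,gr,gs,jr,kl,kr,lq,lr,ls,qr,qs,rs
∂2: piv[egj,egl,egr,egs,elr,els,fgl,fgq,glq,klr,qrs] rk=11  ker:glr,gls
∂1c = {e} + {f} + {r} + {s}

cycle:no boundary:no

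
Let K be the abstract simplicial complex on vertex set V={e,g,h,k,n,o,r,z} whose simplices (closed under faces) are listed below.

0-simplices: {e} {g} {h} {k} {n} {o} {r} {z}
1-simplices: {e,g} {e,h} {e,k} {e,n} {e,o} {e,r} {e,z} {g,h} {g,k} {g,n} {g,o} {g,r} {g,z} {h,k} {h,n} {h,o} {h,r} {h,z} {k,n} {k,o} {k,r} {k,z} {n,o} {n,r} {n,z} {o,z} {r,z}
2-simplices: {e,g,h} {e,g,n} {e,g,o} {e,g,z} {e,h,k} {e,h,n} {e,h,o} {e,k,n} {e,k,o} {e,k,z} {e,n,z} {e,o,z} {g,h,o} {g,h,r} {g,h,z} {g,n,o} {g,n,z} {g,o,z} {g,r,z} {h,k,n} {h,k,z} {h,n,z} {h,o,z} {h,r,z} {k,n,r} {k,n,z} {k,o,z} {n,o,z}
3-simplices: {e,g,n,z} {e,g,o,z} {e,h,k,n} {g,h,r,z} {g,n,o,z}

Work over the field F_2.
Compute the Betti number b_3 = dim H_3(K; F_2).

b_3=0

n_0=8 n_1=27 n_2=28 n_3=5  [Z2]
∂1: piv[eg,eh,ek,en,eo,er,ez] rk=7  ker:gh,gk,gn,go,gr,gz,hk,hn,ho,hr,hz,kn,ko,kr,kz,no,nr,nz,oz,rz
∂2: piv[egh,egn,ego,egz,ehk,ehn,eho,ekn,eko,ekz,enz,eoz,ghr,ghz,gno,grz,knr] rk=17  ker:gho,gnz,goz,hkn,hkz,hnz,hoz,hrz,knz,koz,noz
∂3: piv[egnz,egoz,ehkn,ghrz,gnoz] rk=5
b_3=(5−5)−0=0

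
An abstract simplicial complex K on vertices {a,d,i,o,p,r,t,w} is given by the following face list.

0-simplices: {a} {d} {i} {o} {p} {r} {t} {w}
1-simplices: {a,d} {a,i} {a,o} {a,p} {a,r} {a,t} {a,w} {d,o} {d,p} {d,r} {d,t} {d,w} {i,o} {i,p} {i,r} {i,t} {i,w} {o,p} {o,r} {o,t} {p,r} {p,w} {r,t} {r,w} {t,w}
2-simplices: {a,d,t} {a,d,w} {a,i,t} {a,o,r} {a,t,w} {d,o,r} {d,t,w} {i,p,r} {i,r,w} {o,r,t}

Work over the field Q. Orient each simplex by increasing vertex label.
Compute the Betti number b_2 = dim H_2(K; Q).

b_2=1

n_0=8 n_1=25 n_2=10  [Q]
∂1: piv[ad,ai,ao,ap,ar,at,aw] rk=7  ker:do,dp,dr,dt,dw,io,ip,ir,it,iw,op,or,ot,pr,pw,rt,rw,tw
∂2: piv[adt,adw,ait,aor,atw,dor,ipr,irw,ort] rk=9  ker:dtw
b_2=(10−9)−0=1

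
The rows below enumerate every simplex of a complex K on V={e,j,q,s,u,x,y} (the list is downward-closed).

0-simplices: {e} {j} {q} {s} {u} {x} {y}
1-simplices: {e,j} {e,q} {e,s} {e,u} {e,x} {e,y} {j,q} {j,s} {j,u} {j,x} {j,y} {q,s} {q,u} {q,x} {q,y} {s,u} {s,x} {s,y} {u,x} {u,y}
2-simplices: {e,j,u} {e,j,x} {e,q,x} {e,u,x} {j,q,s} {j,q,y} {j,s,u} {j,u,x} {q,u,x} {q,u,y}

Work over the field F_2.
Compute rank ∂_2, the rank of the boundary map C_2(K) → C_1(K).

n_0=7 n_1=20 n_2=10  [Z2]
∂1: piv[ej,eq,es,eu,ex,ey] rk=6  ker:jq,js,ju,jx,jy,qs,qu,qx,qy,su,sx,sy,ux,uy
∂2: piv[eju,ejx,eqx,eux,jqs,jqy,jsu,qux,quy] rk=9  ker:jux
rk∂_2=9

rank∂_2=9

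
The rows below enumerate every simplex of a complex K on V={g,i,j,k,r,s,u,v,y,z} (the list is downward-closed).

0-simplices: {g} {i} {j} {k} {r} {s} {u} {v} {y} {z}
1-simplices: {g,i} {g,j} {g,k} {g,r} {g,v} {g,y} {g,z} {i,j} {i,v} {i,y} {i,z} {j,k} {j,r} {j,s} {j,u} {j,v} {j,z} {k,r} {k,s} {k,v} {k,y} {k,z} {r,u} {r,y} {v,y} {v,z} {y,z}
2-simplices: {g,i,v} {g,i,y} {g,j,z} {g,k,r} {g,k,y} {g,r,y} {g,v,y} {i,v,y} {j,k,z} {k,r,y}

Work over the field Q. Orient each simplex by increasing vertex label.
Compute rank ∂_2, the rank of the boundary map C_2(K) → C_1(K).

n_0=10 n_1=27 n_2=10  [Q]
∂1: piv[gi,gj,gk,gr,gv,gy,gz,js,ju] rk=9  ker:ij,iv,iy,iz,jk,jr,jv,jz,kr,ks,kv,ky,kz,ru,ry,vy,vz,yz
∂2: piv[giv,giy,gjz,gkr,gky,gry,gvy,jkz] rk=8  ker:ivy,kry
rk∂_2=8

rank∂_2=8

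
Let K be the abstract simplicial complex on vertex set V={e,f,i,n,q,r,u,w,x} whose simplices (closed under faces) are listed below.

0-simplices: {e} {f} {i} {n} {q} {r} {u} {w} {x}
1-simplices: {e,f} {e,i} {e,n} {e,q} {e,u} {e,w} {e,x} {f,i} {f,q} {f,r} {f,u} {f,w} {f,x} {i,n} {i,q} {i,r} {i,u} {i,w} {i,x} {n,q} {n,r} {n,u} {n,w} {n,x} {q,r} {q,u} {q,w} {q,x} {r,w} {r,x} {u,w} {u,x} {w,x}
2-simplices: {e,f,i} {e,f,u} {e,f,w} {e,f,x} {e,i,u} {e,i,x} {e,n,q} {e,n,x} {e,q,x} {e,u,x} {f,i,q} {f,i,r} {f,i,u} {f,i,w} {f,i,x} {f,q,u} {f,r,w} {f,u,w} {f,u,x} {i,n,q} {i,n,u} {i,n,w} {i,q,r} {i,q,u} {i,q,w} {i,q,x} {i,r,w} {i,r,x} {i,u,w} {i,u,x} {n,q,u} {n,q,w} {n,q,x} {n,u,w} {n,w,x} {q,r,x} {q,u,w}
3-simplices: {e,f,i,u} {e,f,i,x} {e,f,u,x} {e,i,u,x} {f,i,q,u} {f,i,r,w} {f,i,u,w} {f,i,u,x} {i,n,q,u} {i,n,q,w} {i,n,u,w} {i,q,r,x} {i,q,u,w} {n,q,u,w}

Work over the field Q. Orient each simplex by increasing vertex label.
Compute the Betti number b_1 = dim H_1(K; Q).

b_1=1

n_0=9 n_1=33 n_2=37 n_3=14  [Q]
∂1: piv[ef,ei,en,eq,eu,ew,ex,fr] rk=8  ker:fi,fq,fu,fw,fx,in,iq,ir,iu,iw,ix,nq,nr,nu,nw,nx,qr,qu,qw,qx,rw,rx,uw,ux,wx
∂2: piv[efi,efu,efw,efx,eiu,eix,enq,enx,eqx,eux,fiq,fir,fiw,fqu,frw,fuw,inq,inu,inw,iqr,iqw,iqx,irx,nwx] rk=24  ker:fiu,fix,fux,iqu,irw,iuw,iux,nqu,nqw,nqx,nuw,qrx,quw
∂3: piv[efiu,efix,efux,eiux,fiqu,firw,fiuw,inqu,inqw,inuw,iqrx,iquw] rk=12  ker:fiux,nquw
b_1=(33−8)−24=1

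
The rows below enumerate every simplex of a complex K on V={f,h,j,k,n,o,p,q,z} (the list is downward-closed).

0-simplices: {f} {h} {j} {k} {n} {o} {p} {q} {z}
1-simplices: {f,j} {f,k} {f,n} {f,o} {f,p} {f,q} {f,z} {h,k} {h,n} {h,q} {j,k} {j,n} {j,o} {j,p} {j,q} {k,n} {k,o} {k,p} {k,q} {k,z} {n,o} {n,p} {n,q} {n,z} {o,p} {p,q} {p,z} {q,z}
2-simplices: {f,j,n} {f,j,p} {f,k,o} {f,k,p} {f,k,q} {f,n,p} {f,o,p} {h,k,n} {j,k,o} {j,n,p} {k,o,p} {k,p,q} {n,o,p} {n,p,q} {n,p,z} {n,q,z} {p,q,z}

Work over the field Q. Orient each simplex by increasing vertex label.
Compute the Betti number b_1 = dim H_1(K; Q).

b_1=6

n_0=9 n_1=28 n_2=17  [Q]
∂1: piv[fj,fk,fn,fo,fp,fq,fz,hk] rk=8  ker:hn,hq,jk,jn,jo,jp,jq,kn,ko,kp,kq,kz,no,np,nq,nz,op,pq,pz,qz
∂2: piv[fjn,fjp,fko,fkp,fkq,fnp,fop,hkn,jko,kpq,nop,npq,npz,nqz] rk=14  ker:jnp,kop,pqz
b_1=(28−8)−14=6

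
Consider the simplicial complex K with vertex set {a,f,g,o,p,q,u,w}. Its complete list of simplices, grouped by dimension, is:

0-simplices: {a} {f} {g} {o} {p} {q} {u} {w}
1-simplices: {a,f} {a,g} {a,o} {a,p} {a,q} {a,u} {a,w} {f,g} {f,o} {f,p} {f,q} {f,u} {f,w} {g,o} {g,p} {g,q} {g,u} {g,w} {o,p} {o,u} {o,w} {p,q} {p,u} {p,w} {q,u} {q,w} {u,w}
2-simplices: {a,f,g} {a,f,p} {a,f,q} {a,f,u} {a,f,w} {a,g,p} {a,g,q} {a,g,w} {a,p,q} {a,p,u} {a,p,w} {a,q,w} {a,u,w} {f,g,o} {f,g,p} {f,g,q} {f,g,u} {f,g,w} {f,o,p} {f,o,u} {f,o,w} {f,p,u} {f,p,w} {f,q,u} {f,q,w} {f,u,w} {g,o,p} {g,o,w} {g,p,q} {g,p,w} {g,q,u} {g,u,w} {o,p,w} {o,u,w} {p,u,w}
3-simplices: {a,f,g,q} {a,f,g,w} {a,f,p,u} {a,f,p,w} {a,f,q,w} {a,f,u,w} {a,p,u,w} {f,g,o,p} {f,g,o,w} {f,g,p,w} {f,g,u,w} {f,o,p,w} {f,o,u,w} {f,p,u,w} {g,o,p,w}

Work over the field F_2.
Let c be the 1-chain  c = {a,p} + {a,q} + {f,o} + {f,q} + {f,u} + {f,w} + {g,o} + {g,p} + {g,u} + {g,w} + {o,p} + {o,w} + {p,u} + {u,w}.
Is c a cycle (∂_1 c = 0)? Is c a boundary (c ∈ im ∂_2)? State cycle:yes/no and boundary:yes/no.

cycle:yes boundary:yes

n_0=8 n_1=27 n_2=35 n_3=15  [Z2]
∂1: piv[af,ag,ao,ap,aq,au,aw] rk=7  ker:fg,fo,fp,fq,fu,fw,go,gp,gq,gu,gw,op,ou,ow,pq,pu,pw,qu,qw,uw
∂2: piv[afg,afp,afq,afu,afw,agp,agq,agw,apq,apu,apw,aqw,auw,fgo,fgu,fop,fou,fow,fqu] rk=19  ker:fgp,fgq,fgw,fpu,fpw,fqw,fuw,gop,gow,gpq,gpw,gqu,guw,opw,ouw,puw
∂3: piv[afgq,afgw,afpu,afpw,afqw,afuw,apuw,fgop,fgow,fgpw,fguw,fopw,fouw] rk=13  ker:fpuw,gopw
∂1c = 0
c vs im∂2: reduces to 0 ⇒ boundary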